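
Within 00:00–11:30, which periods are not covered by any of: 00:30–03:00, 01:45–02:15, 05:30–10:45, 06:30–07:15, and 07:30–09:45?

00:00-00:30, 03:00-05:30, 10:45-11:30

Covered (merged): 00:30-03:00, 05:30-10:45.
Uncovered inside 00:00-11:30: 00:00-00:30, 03:00-05:30, 10:45-11:30.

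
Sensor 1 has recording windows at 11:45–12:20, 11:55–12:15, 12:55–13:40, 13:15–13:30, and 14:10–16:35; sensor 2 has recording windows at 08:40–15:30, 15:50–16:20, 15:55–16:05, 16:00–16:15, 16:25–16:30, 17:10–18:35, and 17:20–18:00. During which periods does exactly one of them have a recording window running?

08:40–11:45, 12:20–12:55, 13:40–14:10, 15:30–15:50, 16:20–16:25, 16:30–16:35, 17:10–18:35

First set merges to 11:45–12:20, 12:55–13:40, 14:10–16:35.
Second set merges to 08:40–15:30, 15:50–16:20, 16:25–16:30, 17:10–18:35.
A but not B: 15:30–15:50, 16:20–16:25, 16:30–16:35.
B but not A: 08:40–11:45, 12:20–12:55, 13:40–14:10, 17:10–18:35.
Combining gives A △ B.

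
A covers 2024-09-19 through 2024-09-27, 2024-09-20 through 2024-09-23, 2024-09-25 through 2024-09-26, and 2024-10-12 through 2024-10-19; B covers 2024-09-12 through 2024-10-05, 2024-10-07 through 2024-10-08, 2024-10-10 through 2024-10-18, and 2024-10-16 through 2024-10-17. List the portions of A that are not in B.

Merge the first list: 2024-09-19 through 2024-09-27, 2024-10-12 through 2024-10-19.
Merge the second list: 2024-09-12 through 2024-10-05, 2024-10-07 through 2024-10-08, 2024-10-10 through 2024-10-18.
2024-09-19 through 2024-09-27: entirely removed.
2024-10-12 through 2024-10-19 \ B = 2024-10-19 through 2024-10-19.

2024-10-19 through 2024-10-19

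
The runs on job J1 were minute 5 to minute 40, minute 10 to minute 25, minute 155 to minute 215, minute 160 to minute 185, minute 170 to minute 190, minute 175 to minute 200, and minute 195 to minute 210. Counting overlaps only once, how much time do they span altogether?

95 minutes

Merged: minute 5 to minute 40, minute 155 to minute 215.
Lengths: 35 minutes + 60 minutes = 95 minutes.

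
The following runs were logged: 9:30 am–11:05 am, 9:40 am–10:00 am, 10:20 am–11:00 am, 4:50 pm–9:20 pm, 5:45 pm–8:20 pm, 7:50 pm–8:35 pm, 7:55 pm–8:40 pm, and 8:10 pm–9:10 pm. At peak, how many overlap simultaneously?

5

Sweep endpoints in order; track running count of active intervals.
Peak of 5 reached at 8:10 pm.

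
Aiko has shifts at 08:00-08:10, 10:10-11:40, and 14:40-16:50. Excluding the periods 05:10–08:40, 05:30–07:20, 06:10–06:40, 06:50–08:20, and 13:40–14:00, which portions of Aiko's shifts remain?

10:10-11:40, 14:40-16:50

Second set merges to 05:10-08:40, 13:40-14:00.
08:00-08:10: entirely removed.
10:10-11:40: nothing removed.
14:40-16:50: nothing removed.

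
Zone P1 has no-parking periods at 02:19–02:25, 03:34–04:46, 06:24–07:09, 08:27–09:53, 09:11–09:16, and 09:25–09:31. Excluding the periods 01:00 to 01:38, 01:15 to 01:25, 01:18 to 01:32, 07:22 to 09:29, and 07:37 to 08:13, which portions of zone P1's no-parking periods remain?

02:19–02:25, 03:34–04:46, 06:24–07:09, 09:29–09:53

Merge the first list: 02:19–02:25, 03:34–04:46, 06:24–07:09, 08:27–09:53.
Merge the second list: 01:00–01:38, 07:22–09:29.
02:19–02:25 is untouched.
03:34–04:46 is untouched.
06:24–07:09 is untouched.
08:27–09:53 with B removed leaves 09:29–09:53.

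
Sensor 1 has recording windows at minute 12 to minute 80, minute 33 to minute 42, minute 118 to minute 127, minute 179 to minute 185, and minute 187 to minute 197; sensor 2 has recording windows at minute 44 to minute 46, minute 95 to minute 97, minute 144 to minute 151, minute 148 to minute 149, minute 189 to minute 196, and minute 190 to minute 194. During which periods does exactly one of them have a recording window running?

First set merges to minute 12 to minute 80, minute 118 to minute 127, minute 179 to minute 185, minute 187 to minute 197.
Second set merges to minute 44 to minute 46, minute 95 to minute 97, minute 144 to minute 151, minute 189 to minute 196.
A \ B = minute 12 to minute 44, minute 46 to minute 80, minute 118 to minute 127, minute 179 to minute 185, minute 187 to minute 189, minute 196 to minute 197.
B \ A = minute 95 to minute 97, minute 144 to minute 151.
Union of the two gives the symmetric difference.

minute 12 to minute 44, minute 46 to minute 80, minute 95 to minute 97, minute 118 to minute 127, minute 144 to minute 151, minute 179 to minute 185, minute 187 to minute 189, minute 196 to minute 197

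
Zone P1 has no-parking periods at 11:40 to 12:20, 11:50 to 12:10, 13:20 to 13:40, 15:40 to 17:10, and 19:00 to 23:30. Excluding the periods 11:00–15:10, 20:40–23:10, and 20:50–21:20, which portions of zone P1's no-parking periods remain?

First set merges to 11:40-12:20, 13:20-13:40, 15:40-17:10, 19:00-23:30.
Second set merges to 11:00-15:10, 20:40-23:10.
11:40-12:20: entirely removed.
13:20-13:40: entirely removed.
15:40-17:10: nothing removed.
19:00-23:30 \ B = 19:00-20:40, 23:10-23:30.

15:40-17:10, 19:00-20:40, 23:10-23:30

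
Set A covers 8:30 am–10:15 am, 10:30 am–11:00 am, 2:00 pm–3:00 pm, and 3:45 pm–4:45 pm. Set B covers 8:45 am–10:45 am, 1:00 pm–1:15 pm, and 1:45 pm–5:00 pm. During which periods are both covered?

8:45 am–10:15 am, 10:30 am–10:45 am, 2:00 pm–3:00 pm, 3:45 pm–4:45 pm

8:30 am–10:15 am ∩ B → 8:45 am–10:15 am.
10:30 am–11:00 am ∩ B → 10:30 am–10:45 am.
2:00 pm–3:00 pm ∩ B → 2:00 pm–3:00 pm.
3:45 pm–4:45 pm ∩ B → 3:45 pm–4:45 pm.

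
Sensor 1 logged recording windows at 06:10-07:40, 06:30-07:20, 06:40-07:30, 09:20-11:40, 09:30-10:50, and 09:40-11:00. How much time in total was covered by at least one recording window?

Merged: 06:10-07:40, 09:20-11:40.
Lengths: 1 h 30 min + 2 h 20 min = 3 h 50 min.

3 h 50 min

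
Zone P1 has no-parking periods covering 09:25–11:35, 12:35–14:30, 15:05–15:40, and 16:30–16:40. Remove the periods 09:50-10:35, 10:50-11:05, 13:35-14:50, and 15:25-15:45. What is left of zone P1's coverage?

09:25-11:35 minus B → 09:25-09:50, 10:35-10:50, 11:05-11:35.
12:35-14:30 minus B → 12:35-13:35.
15:05-15:40 minus B → 15:05-15:25.
16:30-16:40: no B overlap → unchanged.

09:25-09:50, 10:35-10:50, 11:05-11:35, 12:35-13:35, 15:05-15:25, 16:30-16:40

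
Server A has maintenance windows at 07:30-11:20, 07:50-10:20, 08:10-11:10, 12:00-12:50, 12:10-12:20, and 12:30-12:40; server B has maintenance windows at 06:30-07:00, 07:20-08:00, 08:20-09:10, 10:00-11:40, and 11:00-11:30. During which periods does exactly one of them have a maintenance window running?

06:30–07:00, 07:20–07:30, 08:00–08:20, 09:10–10:00, 11:20–11:40, 12:00–12:50

First set merges to 07:30–11:20, 12:00–12:50.
Second set merges to 06:30–07:00, 07:20–08:00, 08:20–09:10, 10:00–11:40.
A \ B = 08:00–08:20, 09:10–10:00, 12:00–12:50.
B \ A = 06:30–07:00, 07:20–07:30, 11:20–11:40.
Union of the two gives the symmetric difference.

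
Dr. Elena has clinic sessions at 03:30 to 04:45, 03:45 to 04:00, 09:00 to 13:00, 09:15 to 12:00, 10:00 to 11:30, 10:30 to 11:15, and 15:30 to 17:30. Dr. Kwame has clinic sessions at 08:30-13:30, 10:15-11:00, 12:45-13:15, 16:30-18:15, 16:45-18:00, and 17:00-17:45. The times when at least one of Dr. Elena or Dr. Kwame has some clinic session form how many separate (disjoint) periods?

3

Merge the first list: 03:30-04:45, 09:00-13:00, 15:30-17:30.
Merge the second list: 08:30-13:30, 16:30-18:15.
A ∪ B = 03:30-04:45, 08:30-13:30, 15:30-18:15.
That is 3 disjoint pieces.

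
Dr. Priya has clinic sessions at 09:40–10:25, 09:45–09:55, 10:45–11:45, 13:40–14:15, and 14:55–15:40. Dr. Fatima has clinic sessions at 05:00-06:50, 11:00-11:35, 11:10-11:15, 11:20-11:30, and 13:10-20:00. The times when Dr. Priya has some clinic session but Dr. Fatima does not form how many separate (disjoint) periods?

First set merges to 09:40–10:25, 10:45–11:45, 13:40–14:15, 14:55–15:40.
Second set merges to 05:00–06:50, 11:00–11:35, 13:10–20:00.
A \ B = 09:40–10:25, 10:45–11:00, 11:35–11:45.
That is 3 disjoint pieces.

3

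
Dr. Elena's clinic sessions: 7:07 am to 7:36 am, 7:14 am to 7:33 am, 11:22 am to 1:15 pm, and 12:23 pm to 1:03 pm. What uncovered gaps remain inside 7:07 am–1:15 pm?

Covered (merged): 7:07 am–7:36 am, 11:22 am–1:15 pm.
Uncovered inside 7:07 am–1:15 pm: 7:36 am–11:22 am.

7:36 am–11:22 am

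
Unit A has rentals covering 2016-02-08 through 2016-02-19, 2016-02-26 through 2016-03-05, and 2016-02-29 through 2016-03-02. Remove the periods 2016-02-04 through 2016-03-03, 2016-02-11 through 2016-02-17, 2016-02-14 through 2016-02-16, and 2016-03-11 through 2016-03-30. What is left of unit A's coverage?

2016-03-04 through 2016-03-05

Merge the first list: 2016-02-08 through 2016-02-19, 2016-02-26 through 2016-03-05.
Merge the second list: 2016-02-04 through 2016-03-03, 2016-03-11 through 2016-03-30.
2016-02-08 through 2016-02-19: entirely removed.
2016-02-26 through 2016-03-05 \ B = 2016-03-04 through 2016-03-05.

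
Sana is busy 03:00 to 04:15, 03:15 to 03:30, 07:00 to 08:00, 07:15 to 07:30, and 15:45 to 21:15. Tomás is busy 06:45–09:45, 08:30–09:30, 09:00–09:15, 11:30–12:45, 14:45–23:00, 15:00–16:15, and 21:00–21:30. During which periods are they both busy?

A, merged: 03:00–04:15, 07:00–08:00, 15:45–21:15.
B, merged: 06:45–09:45, 11:30–12:45, 14:45–23:00.
03:00–04:15 meets no B interval.
07:00–08:00 ∩ B → 07:00–08:00.
15:45–21:15 ∩ B → 15:45–21:15.

07:00–08:00, 15:45–21:15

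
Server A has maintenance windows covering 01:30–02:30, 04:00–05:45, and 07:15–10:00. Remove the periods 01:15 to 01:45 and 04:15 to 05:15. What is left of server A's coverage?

01:45–02:30, 04:00–04:15, 05:15–05:45, 07:15–10:00

01:30–02:30 minus B → 01:45–02:30.
04:00–05:45 minus B → 04:00–04:15, 05:15–05:45.
07:15–10:00: no B overlap → unchanged.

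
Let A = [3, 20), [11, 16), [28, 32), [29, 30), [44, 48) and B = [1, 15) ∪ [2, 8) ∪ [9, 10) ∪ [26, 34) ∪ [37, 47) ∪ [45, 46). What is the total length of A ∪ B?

A, merged: [3, 20), [28, 32), [44, 48).
B, merged: [1, 15), [26, 34), [37, 47).
A ∪ B = [1, 20), [26, 34), [37, 48).
Total: 19 + 8 + 11 = 38.

38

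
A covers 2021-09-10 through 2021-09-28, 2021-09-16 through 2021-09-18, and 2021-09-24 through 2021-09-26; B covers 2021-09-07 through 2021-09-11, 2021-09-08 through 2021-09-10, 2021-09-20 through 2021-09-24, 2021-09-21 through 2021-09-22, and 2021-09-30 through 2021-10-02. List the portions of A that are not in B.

First set merges to 2021-09-10 through 2021-09-28.
Second set merges to 2021-09-07 through 2021-09-11, 2021-09-20 through 2021-09-24, 2021-09-30 through 2021-10-02.
2021-09-10 through 2021-09-28 with B removed leaves 2021-09-12 through 2021-09-19, 2021-09-25 through 2021-09-28.

2021-09-12 through 2021-09-19, 2021-09-25 through 2021-09-28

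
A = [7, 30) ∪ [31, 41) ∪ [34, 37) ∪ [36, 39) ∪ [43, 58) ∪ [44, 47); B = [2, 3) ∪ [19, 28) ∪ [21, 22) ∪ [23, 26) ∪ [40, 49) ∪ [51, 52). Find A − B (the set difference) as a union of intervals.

A, merged: [7, 30), [31, 41), [43, 58).
B, merged: [2, 3), [19, 28), [40, 49), [51, 52).
[7, 30) minus B → [7, 19), [28, 30).
[31, 41) minus B → [31, 40).
[43, 58) minus B → [49, 51), [52, 58).

[7, 19) ∪ [28, 30) ∪ [31, 40) ∪ [49, 51) ∪ [52, 58)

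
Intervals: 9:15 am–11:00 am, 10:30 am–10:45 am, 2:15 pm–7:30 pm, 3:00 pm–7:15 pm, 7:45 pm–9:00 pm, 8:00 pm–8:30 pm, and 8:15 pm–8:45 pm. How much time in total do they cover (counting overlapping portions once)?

Merged: 9:15 am–11:00 am, 2:15 pm–7:30 pm, 7:45 pm–9:00 pm.
Lengths: 1 h 45 min + 5 h 15 min + 1 h 15 min = 8 h 15 min.

8 h 15 min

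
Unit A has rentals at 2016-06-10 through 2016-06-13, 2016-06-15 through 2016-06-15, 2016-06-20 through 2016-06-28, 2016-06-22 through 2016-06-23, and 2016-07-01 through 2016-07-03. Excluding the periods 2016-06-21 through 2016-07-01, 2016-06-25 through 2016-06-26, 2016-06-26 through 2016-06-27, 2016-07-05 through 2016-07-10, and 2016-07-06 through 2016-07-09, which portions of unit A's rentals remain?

A, merged: 2016-06-10 through 2016-06-13, 2016-06-15 through 2016-06-15, 2016-06-20 through 2016-06-28, 2016-07-01 through 2016-07-03.
B, merged: 2016-06-21 through 2016-07-01, 2016-07-05 through 2016-07-10.
2016-06-10 through 2016-06-13: no B overlap → unchanged.
2016-06-15 through 2016-06-15: no B overlap → unchanged.
2016-06-20 through 2016-06-28 minus B → 2016-06-20 through 2016-06-20.
2016-07-01 through 2016-07-03 minus B → 2016-07-02 through 2016-07-03.

2016-06-10 through 2016-06-13, 2016-06-15 through 2016-06-15, 2016-06-20 through 2016-06-20, 2016-07-02 through 2016-07-03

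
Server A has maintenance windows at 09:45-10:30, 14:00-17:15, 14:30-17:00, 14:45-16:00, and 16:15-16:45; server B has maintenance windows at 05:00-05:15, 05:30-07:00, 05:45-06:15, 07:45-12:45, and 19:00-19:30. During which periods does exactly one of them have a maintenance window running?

Merge the first list: 09:45-10:30, 14:00-17:15.
Merge the second list: 05:00-05:15, 05:30-07:00, 07:45-12:45, 19:00-19:30.
A but not B: 14:00-17:15.
B but not A: 05:00-05:15, 05:30-07:00, 07:45-09:45, 10:30-12:45, 19:00-19:30.
Combining gives A △ B.

05:00-05:15, 05:30-07:00, 07:45-09:45, 10:30-12:45, 14:00-17:15, 19:00-19:30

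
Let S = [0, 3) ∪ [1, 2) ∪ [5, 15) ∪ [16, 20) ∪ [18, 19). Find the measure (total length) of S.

17

Merged: [0, 3), [5, 15), [16, 20).
Lengths: 3 + 10 + 4 = 17.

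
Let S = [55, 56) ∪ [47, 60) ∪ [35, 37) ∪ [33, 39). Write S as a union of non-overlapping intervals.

[33, 39) ∪ [47, 60)

Sort by start: [33, 39), [35, 37), [47, 60), [55, 56).
[35, 37) overlaps/touches [33, 39) → extend to [33, 39).
[47, 60) is disjoint → start new block.
[55, 56) overlaps/touches [47, 60) → extend to [47, 60).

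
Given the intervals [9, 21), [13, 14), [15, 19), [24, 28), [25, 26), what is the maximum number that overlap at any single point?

At 13, 2 of the intervals are simultaneously active.
No point has more.

2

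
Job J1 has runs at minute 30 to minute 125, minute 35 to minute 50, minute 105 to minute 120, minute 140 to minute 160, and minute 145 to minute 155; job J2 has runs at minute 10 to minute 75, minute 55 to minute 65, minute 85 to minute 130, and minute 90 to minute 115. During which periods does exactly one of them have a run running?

minute 10 to minute 30, minute 75 to minute 85, minute 125 to minute 130, minute 140 to minute 160

Merge the first list: minute 30 to minute 125, minute 140 to minute 160.
Merge the second list: minute 10 to minute 75, minute 85 to minute 130.
Only in the first: minute 75 to minute 85, minute 140 to minute 160.
Only in the second: minute 10 to minute 30, minute 125 to minute 130.
Together these are the periods covered by exactly one.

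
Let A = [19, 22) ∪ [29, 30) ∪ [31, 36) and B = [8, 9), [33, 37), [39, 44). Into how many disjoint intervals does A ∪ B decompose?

A ∪ B = [8, 9), [19, 22), [29, 30), [31, 37), [39, 44).
That is 5 disjoint pieces.

5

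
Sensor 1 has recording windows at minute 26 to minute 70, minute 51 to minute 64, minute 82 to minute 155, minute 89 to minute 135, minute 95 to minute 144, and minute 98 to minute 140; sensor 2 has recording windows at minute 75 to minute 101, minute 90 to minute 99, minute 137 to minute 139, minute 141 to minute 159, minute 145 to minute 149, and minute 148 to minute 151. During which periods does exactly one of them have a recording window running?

minute 26 to minute 70, minute 75 to minute 82, minute 101 to minute 137, minute 139 to minute 141, minute 155 to minute 159

A, merged: minute 26 to minute 70, minute 82 to minute 155.
B, merged: minute 75 to minute 101, minute 137 to minute 139, minute 141 to minute 159.
A \ B = minute 26 to minute 70, minute 101 to minute 137, minute 139 to minute 141.
B \ A = minute 75 to minute 82, minute 155 to minute 159.
Union of the two gives the symmetric difference.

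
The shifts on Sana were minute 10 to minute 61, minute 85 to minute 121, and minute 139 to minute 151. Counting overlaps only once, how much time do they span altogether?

Merged: minute 10 to minute 61, minute 85 to minute 121, minute 139 to minute 151.
Lengths: 51 minutes + 36 minutes + 12 minutes = 99 minutes.

99 minutes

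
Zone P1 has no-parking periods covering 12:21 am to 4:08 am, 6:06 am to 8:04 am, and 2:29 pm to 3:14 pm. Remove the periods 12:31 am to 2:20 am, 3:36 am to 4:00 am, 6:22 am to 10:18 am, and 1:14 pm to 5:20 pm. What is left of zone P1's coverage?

12:21 am–12:31 am, 2:20 am–3:36 am, 4:00 am–4:08 am, 6:06 am–6:22 am

12:21 am–4:08 am \ B = 12:21 am–12:31 am, 2:20 am–3:36 am, 4:00 am–4:08 am.
6:06 am–8:04 am \ B = 6:06 am–6:22 am.
2:29 pm–3:14 pm: entirely removed.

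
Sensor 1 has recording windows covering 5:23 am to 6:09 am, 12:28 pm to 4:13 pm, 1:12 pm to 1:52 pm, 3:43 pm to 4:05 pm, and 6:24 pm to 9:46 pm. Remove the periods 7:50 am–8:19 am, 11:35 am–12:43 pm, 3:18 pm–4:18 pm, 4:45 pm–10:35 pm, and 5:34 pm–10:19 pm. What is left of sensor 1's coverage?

5:23 am-6:09 am, 12:43 pm-3:18 pm

Merge the first list: 5:23 am-6:09 am, 12:28 pm-4:13 pm, 6:24 pm-9:46 pm.
Merge the second list: 7:50 am-8:19 am, 11:35 am-12:43 pm, 3:18 pm-4:18 pm, 4:45 pm-10:35 pm.
5:23 am-6:09 am: nothing removed.
12:28 pm-4:13 pm \ B = 12:43 pm-3:18 pm.
6:24 pm-9:46 pm: entirely removed.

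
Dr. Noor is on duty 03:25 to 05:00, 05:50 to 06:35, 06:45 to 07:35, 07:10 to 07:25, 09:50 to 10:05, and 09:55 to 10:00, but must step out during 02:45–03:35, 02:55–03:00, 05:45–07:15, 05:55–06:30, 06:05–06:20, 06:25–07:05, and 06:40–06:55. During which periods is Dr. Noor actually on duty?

First set merges to 03:25–05:00, 05:50–06:35, 06:45–07:35, 09:50–10:05.
Second set merges to 02:45–03:35, 05:45–07:15.
03:25–05:00 with B removed leaves 03:35–05:00.
05:50–06:35 lies entirely inside B → drops out.
06:45–07:35 with B removed leaves 07:15–07:35.
09:50–10:05 is untouched.

03:35–05:00, 07:15–07:35, 09:50–10:05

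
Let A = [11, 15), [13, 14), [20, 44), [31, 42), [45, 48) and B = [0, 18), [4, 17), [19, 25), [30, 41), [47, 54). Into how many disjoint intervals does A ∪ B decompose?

3

Merge the first list: [11, 15), [20, 44), [45, 48).
Merge the second list: [0, 18), [19, 25), [30, 41), [47, 54).
A ∪ B = [0, 18), [19, 44), [45, 54).
That is 3 disjoint pieces.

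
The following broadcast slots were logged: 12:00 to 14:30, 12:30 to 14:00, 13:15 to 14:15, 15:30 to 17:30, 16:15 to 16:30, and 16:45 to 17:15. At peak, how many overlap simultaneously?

3

At 13:15, 3 of the intervals are simultaneously active.
No point has more.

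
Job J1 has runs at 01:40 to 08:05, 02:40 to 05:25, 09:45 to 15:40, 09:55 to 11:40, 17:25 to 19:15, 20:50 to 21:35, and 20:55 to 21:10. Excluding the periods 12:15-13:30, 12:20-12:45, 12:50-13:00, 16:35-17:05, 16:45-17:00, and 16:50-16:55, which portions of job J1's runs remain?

A, merged: 01:40-08:05, 09:45-15:40, 17:25-19:15, 20:50-21:35.
B, merged: 12:15-13:30, 16:35-17:05.
01:40-08:05 is untouched.
09:45-15:40 with B removed leaves 09:45-12:15, 13:30-15:40.
17:25-19:15 is untouched.
20:50-21:35 is untouched.

01:40-08:05, 09:45-12:15, 13:30-15:40, 17:25-19:15, 20:50-21:35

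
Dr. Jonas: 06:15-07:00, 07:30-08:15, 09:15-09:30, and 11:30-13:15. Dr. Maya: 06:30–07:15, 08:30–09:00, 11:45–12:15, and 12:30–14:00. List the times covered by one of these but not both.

06:15–06:30, 07:00–07:15, 07:30–08:15, 08:30–09:00, 09:15–09:30, 11:30–11:45, 12:15–12:30, 13:15–14:00

A \ B = 06:15–06:30, 07:30–08:15, 09:15–09:30, 11:30–11:45, 12:15–12:30.
B \ A = 07:00–07:15, 08:30–09:00, 13:15–14:00.
Union of the two gives the symmetric difference.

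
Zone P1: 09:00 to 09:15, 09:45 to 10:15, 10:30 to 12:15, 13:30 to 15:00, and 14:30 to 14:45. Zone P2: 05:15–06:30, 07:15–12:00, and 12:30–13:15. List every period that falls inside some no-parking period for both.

09:00–09:15, 09:45–10:15, 10:30–12:00

Merge the first list: 09:00–09:15, 09:45–10:15, 10:30–12:15, 13:30–15:00.
09:00–09:15 meets the second set on 09:00–09:15.
09:45–10:15 meets the second set on 09:45–10:15.
10:30–12:15 meets the second set on 10:30–12:00.
13:30–15:00: no overlap with the second set.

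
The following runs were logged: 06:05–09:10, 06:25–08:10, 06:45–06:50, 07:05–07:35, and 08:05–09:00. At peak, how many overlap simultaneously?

3

Walk the sorted start/end points keeping a running depth.
The depth first hits 3 at 06:45.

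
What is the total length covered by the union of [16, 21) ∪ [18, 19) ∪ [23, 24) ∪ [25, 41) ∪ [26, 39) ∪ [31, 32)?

Merged: [16, 21), [23, 24), [25, 41).
Lengths: 5 + 1 + 16 = 22.

22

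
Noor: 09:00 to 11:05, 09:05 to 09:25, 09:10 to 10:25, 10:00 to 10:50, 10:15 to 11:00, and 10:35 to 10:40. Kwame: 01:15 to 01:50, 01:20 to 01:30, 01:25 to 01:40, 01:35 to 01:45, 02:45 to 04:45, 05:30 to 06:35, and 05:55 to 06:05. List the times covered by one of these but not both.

01:15–01:50, 02:45–04:45, 05:30–06:35, 09:00–11:05

Merge the first list: 09:00–11:05.
Merge the second list: 01:15–01:50, 02:45–04:45, 05:30–06:35.
A but not B: 09:00–11:05.
B but not A: 01:15–01:50, 02:45–04:45, 05:30–06:35.
Combining gives A △ B.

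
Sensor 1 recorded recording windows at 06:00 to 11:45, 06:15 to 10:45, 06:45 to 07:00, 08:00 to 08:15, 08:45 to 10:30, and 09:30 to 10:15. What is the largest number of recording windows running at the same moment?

4

Sweep endpoints in order; track running count of active intervals.
Peak of 4 reached at 09:30.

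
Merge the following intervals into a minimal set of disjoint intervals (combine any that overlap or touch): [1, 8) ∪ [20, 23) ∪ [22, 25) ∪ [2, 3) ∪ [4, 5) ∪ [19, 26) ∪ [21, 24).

Sort by start: [1, 8), [2, 3), [4, 5), [19, 26), [20, 23), [21, 24), [22, 25).
[2, 3) overlaps/touches [1, 8) → extend to [1, 8).
[4, 5) overlaps/touches [1, 8) → extend to [1, 8).
[19, 26) is disjoint → start new block.
[20, 23) overlaps/touches [19, 26) → extend to [19, 26).
[21, 24) overlaps/touches [19, 26) → extend to [19, 26).
[22, 25) overlaps/touches [19, 26) → extend to [19, 26).

[1, 8) ∪ [19, 26)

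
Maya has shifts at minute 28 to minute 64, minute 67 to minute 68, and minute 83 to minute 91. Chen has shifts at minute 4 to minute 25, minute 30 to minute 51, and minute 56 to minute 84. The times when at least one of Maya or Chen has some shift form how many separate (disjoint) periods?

2

A ∪ B = minute 4 to minute 25, minute 28 to minute 91.
That is 2 disjoint pieces.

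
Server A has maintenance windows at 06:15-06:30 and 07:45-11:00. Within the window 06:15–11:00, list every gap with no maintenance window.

After merging, the occupied span is 06:15–06:30, 07:45–11:00.
Complement within 06:15–11:00: 06:30–07:45.

06:30–07:45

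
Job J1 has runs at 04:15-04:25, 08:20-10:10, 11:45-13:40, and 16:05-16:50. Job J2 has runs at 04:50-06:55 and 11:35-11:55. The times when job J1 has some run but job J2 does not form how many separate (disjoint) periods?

4

A \ B = 04:15-04:25, 08:20-10:10, 11:55-13:40, 16:05-16:50.
That is 4 disjoint pieces.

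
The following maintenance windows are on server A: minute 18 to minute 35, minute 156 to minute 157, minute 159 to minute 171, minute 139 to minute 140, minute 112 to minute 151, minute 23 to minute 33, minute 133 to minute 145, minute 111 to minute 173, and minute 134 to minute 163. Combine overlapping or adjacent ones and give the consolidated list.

Sort by start: minute 18 to minute 35, minute 23 to minute 33, minute 111 to minute 173, minute 112 to minute 151, minute 133 to minute 145, minute 134 to minute 163, minute 139 to minute 140, minute 156 to minute 157, minute 159 to minute 171.
minute 23 to minute 33 overlaps/touches minute 18 to minute 35 → extend to minute 18 to minute 35.
minute 111 to minute 173 is disjoint → start new block.
minute 112 to minute 151 overlaps/touches minute 111 to minute 173 → extend to minute 111 to minute 173.
minute 133 to minute 145 overlaps/touches minute 111 to minute 173 → extend to minute 111 to minute 173.
minute 134 to minute 163 overlaps/touches minute 111 to minute 173 → extend to minute 111 to minute 173.
minute 139 to minute 140 overlaps/touches minute 111 to minute 173 → extend to minute 111 to minute 173.
minute 156 to minute 157 overlaps/touches minute 111 to minute 173 → extend to minute 111 to minute 173.
minute 159 to minute 171 overlaps/touches minute 111 to minute 173 → extend to minute 111 to minute 173.

minute 18 to minute 35, minute 111 to minute 173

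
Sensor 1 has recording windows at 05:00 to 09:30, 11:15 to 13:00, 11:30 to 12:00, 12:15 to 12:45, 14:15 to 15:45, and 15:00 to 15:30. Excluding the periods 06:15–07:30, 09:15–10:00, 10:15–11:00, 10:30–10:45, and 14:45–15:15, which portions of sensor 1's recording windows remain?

05:00–06:15, 07:30–09:15, 11:15–13:00, 14:15–14:45, 15:15–15:45

First set merges to 05:00–09:30, 11:15–13:00, 14:15–15:45.
Second set merges to 06:15–07:30, 09:15–10:00, 10:15–11:00, 14:45–15:15.
05:00–09:30 \ B = 05:00–06:15, 07:30–09:15.
11:15–13:00: nothing removed.
14:15–15:45 \ B = 14:15–14:45, 15:15–15:45.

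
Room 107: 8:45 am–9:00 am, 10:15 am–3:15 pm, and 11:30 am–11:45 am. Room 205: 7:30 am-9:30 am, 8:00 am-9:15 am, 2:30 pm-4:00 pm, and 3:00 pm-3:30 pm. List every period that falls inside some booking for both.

A, merged: 8:45 am–9:00 am, 10:15 am–3:15 pm.
B, merged: 7:30 am–9:30 am, 2:30 pm–4:00 pm.
8:45 am–9:00 am ∩ B → 8:45 am–9:00 am.
10:15 am–3:15 pm ∩ B → 2:30 pm–3:15 pm.

8:45 am–9:00 am, 2:30 pm–3:15 pm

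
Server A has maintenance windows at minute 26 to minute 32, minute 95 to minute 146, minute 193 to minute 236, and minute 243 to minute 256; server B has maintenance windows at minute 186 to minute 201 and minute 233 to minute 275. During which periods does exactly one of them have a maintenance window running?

minute 26 to minute 32, minute 95 to minute 146, minute 186 to minute 193, minute 201 to minute 233, minute 236 to minute 243, minute 256 to minute 275

Only in the first: minute 26 to minute 32, minute 95 to minute 146, minute 201 to minute 233.
Only in the second: minute 186 to minute 193, minute 236 to minute 243, minute 256 to minute 275.
Together these are the periods covered by exactly one.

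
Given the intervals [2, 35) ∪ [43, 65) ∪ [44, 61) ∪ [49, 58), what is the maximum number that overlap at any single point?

3

Walk the sorted start/end points keeping a running depth.
The depth first hits 3 at 49.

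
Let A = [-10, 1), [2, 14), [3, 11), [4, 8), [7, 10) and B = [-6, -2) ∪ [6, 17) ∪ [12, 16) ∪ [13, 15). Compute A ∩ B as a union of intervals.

First set merges to [-10, 1), [2, 14).
Second set merges to [-6, -2), [6, 17).
[-10, 1) meets the second set on [-6, -2).
[2, 14) meets the second set on [6, 14).

[-6, -2) ∪ [6, 14)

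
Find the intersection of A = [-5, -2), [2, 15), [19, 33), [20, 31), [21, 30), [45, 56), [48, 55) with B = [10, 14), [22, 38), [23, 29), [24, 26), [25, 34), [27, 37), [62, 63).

Merge the first list: [-5, -2), [2, 15), [19, 33), [45, 56).
Merge the second list: [10, 14), [22, 38), [62, 63).
[-5, -2) falls entirely outside B.
[2, 15) overlaps B on [10, 14).
[19, 33) overlaps B on [22, 33).
[45, 56) falls entirely outside B.

[10, 14) ∪ [22, 33)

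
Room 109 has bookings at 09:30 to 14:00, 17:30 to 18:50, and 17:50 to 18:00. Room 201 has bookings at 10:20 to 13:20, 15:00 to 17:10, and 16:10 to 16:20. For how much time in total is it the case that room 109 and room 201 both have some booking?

A, merged: 09:30–14:00, 17:30–18:50.
B, merged: 10:20–13:20, 15:00–17:10.
A ∩ B = 10:20–13:20.
Total: 3 h.

3 h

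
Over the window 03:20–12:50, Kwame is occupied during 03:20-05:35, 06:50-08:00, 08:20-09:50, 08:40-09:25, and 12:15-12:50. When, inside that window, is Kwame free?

After merging, the occupied span is 03:20–05:35, 06:50–08:00, 08:20–09:50, 12:15–12:50.
Uncovered inside 03:20–12:50: 05:35–06:50, 08:00–08:20, 09:50–12:15.

05:35–06:50, 08:00–08:20, 09:50–12:15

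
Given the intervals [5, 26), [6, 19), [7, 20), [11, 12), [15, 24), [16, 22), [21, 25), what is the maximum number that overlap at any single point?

Sweep endpoints in order; track running count of active intervals.
Peak of 5 reached at 16.

5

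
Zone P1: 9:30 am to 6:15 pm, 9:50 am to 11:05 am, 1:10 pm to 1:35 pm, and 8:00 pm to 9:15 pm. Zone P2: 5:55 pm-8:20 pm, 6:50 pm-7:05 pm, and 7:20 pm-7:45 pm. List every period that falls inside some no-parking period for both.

First set merges to 9:30 am–6:15 pm, 8:00 pm–9:15 pm.
Second set merges to 5:55 pm–8:20 pm.
9:30 am–6:15 pm meets the second set on 5:55 pm–6:15 pm.
8:00 pm–9:15 pm meets the second set on 8:00 pm–8:20 pm.

5:55 pm–6:15 pm, 8:00 pm–8:20 pm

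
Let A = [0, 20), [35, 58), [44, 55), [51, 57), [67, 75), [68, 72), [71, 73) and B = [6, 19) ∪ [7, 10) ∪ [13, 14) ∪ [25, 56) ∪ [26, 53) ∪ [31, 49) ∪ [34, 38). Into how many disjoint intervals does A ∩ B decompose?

2

Merge the first list: [0, 20), [35, 58), [67, 75).
Merge the second list: [6, 19), [25, 56).
A ∩ B = [6, 19), [35, 56).
That is 2 disjoint pieces.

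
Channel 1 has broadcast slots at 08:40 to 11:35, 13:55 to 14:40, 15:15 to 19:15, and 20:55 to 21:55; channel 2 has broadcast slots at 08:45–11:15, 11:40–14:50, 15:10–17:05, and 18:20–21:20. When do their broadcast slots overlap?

08:45-11:15, 13:55-14:40, 15:15-17:05, 18:20-19:15, 20:55-21:20

08:40-11:35 overlaps B on 08:45-11:15.
13:55-14:40 overlaps B on 13:55-14:40.
15:15-19:15 overlaps B on 15:15-17:05, 18:20-19:15.
20:55-21:55 overlaps B on 20:55-21:20.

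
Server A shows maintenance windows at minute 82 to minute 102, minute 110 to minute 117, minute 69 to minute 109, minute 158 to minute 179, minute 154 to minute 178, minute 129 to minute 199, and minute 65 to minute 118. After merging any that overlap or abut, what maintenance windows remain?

Sort by start: minute 65 to minute 118, minute 69 to minute 109, minute 82 to minute 102, minute 110 to minute 117, minute 129 to minute 199, minute 154 to minute 178, minute 158 to minute 179.
minute 69 to minute 109 overlaps/touches minute 65 to minute 118 → extend to minute 65 to minute 118.
minute 82 to minute 102 overlaps/touches minute 65 to minute 118 → extend to minute 65 to minute 118.
minute 110 to minute 117 overlaps/touches minute 65 to minute 118 → extend to minute 65 to minute 118.
minute 129 to minute 199 is disjoint → start new block.
minute 154 to minute 178 overlaps/touches minute 129 to minute 199 → extend to minute 129 to minute 199.
minute 158 to minute 179 overlaps/touches minute 129 to minute 199 → extend to minute 129 to minute 199.

minute 65 to minute 118, minute 129 to minute 199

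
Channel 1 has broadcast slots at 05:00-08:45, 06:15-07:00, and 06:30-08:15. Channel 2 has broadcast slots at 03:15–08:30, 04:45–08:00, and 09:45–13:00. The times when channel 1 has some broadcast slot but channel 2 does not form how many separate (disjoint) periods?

First set merges to 05:00–08:45.
Second set merges to 03:15–08:30, 09:45–13:00.
A \ B = 08:30–08:45.
That is 1 disjoint piece.

1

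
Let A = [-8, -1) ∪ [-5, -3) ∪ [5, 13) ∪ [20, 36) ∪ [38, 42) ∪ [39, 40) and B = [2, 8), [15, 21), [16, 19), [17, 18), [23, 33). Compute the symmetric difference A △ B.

First set merges to [-8, -1), [5, 13), [20, 36), [38, 42).
Second set merges to [2, 8), [15, 21), [23, 33).
A but not B: [-8, -1), [8, 13), [21, 23), [33, 36), [38, 42).
B but not A: [2, 5), [15, 20).
Combining gives A △ B.

[-8, -1) ∪ [2, 5) ∪ [8, 13) ∪ [15, 20) ∪ [21, 23) ∪ [33, 36) ∪ [38, 42)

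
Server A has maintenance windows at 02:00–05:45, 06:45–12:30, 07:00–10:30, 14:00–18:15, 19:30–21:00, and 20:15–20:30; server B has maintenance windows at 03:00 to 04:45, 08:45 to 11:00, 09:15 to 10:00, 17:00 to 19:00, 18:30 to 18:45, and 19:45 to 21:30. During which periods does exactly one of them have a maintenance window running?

First set merges to 02:00–05:45, 06:45–12:30, 14:00–18:15, 19:30–21:00.
Second set merges to 03:00–04:45, 08:45–11:00, 17:00–19:00, 19:45–21:30.
Only in the first: 02:00–03:00, 04:45–05:45, 06:45–08:45, 11:00–12:30, 14:00–17:00, 19:30–19:45.
Only in the second: 18:15–19:00, 21:00–21:30.
Together these are the periods covered by exactly one.

02:00–03:00, 04:45–05:45, 06:45–08:45, 11:00–12:30, 14:00–17:00, 18:15–19:00, 19:30–19:45, 21:00–21:30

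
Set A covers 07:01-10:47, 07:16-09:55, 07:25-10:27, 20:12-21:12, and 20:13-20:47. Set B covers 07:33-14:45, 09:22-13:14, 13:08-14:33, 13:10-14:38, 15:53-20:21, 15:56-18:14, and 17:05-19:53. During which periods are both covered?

First set merges to 07:01–10:47, 20:12–21:12.
Second set merges to 07:33–14:45, 15:53–20:21.
07:01–10:47 ∩ B → 07:33–10:47.
20:12–21:12 ∩ B → 20:12–20:21.

07:33–10:47, 20:12–20:21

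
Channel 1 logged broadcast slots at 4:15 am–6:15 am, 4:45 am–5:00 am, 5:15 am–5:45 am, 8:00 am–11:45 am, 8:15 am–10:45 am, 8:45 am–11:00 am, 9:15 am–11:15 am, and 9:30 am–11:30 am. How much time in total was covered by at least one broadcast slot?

5 h 45 min

Merged: 4:15 am–6:15 am, 8:00 am–11:45 am.
Lengths: 2 h + 3 h 45 min = 5 h 45 min.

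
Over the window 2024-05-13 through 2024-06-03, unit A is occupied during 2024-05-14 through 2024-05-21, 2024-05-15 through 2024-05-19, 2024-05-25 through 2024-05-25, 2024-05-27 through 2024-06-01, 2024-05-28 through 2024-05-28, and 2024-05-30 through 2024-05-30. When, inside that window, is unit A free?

2024-05-13 through 2024-05-13, 2024-05-22 through 2024-05-24, 2024-05-26 through 2024-05-26, 2024-06-02 through 2024-06-03

Covered (merged): 2024-05-14 through 2024-05-21, 2024-05-25 through 2024-05-25, 2024-05-27 through 2024-06-01.
Uncovered inside 2024-05-13 through 2024-06-03: 2024-05-13 through 2024-05-13, 2024-05-22 through 2024-05-24, 2024-05-26 through 2024-05-26, 2024-06-02 through 2024-06-03.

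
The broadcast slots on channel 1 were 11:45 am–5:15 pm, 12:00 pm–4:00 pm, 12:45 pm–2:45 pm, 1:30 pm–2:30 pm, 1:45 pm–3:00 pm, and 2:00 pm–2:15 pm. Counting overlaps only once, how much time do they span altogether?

5 h 30 min

Merged: 11:45 am–5:15 pm.
Length: 5 h 30 min.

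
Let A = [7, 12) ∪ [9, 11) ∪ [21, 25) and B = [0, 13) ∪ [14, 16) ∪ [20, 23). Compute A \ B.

[23, 25)

A, merged: [7, 12), [21, 25).
[7, 12): fully covered by B → removed.
[21, 25) minus B → [23, 25).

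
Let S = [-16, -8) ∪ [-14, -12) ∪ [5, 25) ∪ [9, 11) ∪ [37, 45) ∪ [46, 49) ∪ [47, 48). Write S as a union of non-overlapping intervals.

[-14, -12) overlaps/touches [-16, -8) → extend to [-16, -8).
[5, 25) is disjoint → start new block.
[9, 11) overlaps/touches [5, 25) → extend to [5, 25).
[37, 45) is disjoint → start new block.
[46, 49) is disjoint → start new block.
[47, 48) overlaps/touches [46, 49) → extend to [46, 49).

[-16, -8) ∪ [5, 25) ∪ [37, 45) ∪ [46, 49)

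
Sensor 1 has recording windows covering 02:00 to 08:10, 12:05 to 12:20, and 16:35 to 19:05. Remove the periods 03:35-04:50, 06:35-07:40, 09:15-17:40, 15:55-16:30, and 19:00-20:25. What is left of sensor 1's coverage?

B, merged: 03:35–04:50, 06:35–07:40, 09:15–17:40, 19:00–20:25.
02:00–08:10 \ B = 02:00–03:35, 04:50–06:35, 07:40–08:10.
12:05–12:20: entirely removed.
16:35–19:05 \ B = 17:40–19:00.

02:00–03:35, 04:50–06:35, 07:40–08:10, 17:40–19:00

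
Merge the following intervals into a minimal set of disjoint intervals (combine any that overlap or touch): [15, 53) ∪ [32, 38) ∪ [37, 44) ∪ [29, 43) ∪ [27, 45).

[15, 53)

Sort by start: [15, 53), [27, 45), [29, 43), [32, 38), [37, 44).
[27, 45) overlaps/touches [15, 53) → extend to [15, 53).
[29, 43) overlaps/touches [15, 53) → extend to [15, 53).
[32, 38) overlaps/touches [15, 53) → extend to [15, 53).
[37, 44) overlaps/touches [15, 53) → extend to [15, 53).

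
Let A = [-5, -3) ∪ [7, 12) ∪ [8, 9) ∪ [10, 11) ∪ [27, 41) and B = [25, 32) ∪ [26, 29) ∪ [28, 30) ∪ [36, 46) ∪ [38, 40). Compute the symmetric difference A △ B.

[-5, -3) ∪ [7, 12) ∪ [25, 27) ∪ [32, 36) ∪ [41, 46)

A, merged: [-5, -3), [7, 12), [27, 41).
B, merged: [25, 32), [36, 46).
A \ B = [-5, -3), [7, 12), [32, 36).
B \ A = [25, 27), [41, 46).
Union of the two gives the symmetric difference.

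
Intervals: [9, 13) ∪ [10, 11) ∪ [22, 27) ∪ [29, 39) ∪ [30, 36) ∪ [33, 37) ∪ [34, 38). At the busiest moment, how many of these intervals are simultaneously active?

Walk the sorted start/end points keeping a running depth.
The depth first hits 4 at 34.

4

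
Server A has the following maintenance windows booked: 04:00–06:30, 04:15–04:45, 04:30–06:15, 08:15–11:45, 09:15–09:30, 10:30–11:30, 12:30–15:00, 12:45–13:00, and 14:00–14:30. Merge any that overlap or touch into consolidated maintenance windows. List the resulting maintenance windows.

04:00–06:30, 08:15–11:45, 12:30–15:00

04:15–04:45 overlaps/touches 04:00–06:30 → extend to 04:00–06:30.
04:30–06:15 overlaps/touches 04:00–06:30 → extend to 04:00–06:30.
08:15–11:45 is disjoint → start new block.
09:15–09:30 overlaps/touches 08:15–11:45 → extend to 08:15–11:45.
10:30–11:30 overlaps/touches 08:15–11:45 → extend to 08:15–11:45.
12:30–15:00 is disjoint → start new block.
12:45–13:00 overlaps/touches 12:30–15:00 → extend to 12:30–15:00.
14:00–14:30 overlaps/touches 12:30–15:00 → extend to 12:30–15:00.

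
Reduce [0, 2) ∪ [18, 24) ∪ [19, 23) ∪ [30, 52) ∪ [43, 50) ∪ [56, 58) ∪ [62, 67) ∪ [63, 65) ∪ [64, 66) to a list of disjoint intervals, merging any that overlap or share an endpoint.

[18, 24) is disjoint → start new block.
[19, 23) overlaps/touches [18, 24) → extend to [18, 24).
[30, 52) is disjoint → start new block.
[43, 50) overlaps/touches [30, 52) → extend to [30, 52).
[56, 58) is disjoint → start new block.
[62, 67) is disjoint → start new block.
[63, 65) overlaps/touches [62, 67) → extend to [62, 67).
[64, 66) overlaps/touches [62, 67) → extend to [62, 67).

[0, 2) ∪ [18, 24) ∪ [30, 52) ∪ [56, 58) ∪ [62, 67)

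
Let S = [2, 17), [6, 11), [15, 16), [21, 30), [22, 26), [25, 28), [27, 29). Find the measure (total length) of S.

Merged: [2, 17), [21, 30).
Lengths: 15 + 9 = 24.

24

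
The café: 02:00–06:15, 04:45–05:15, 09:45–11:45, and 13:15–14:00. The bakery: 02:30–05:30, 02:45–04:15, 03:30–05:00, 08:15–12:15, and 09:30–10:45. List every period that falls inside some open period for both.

02:30–05:30, 09:45–11:45

First set merges to 02:00–06:15, 09:45–11:45, 13:15–14:00.
Second set merges to 02:30–05:30, 08:15–12:15.
02:00–06:15 overlaps B on 02:30–05:30.
09:45–11:45 overlaps B on 09:45–11:45.
13:15–14:00 falls entirely outside B.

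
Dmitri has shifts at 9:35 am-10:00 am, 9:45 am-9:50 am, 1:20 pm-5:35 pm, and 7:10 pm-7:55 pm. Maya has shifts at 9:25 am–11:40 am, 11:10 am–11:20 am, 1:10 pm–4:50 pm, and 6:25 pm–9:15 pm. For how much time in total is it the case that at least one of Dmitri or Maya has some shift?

9 h 30 min

A, merged: 9:35 am–10:00 am, 1:20 pm–5:35 pm, 7:10 pm–7:55 pm.
B, merged: 9:25 am–11:40 am, 1:10 pm–4:50 pm, 6:25 pm–9:15 pm.
A ∪ B = 9:25 am–11:40 am, 1:10 pm–5:35 pm, 6:25 pm–9:15 pm.
Total: 2 h 15 min + 4 h 25 min + 2 h 50 min = 9 h 30 min.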